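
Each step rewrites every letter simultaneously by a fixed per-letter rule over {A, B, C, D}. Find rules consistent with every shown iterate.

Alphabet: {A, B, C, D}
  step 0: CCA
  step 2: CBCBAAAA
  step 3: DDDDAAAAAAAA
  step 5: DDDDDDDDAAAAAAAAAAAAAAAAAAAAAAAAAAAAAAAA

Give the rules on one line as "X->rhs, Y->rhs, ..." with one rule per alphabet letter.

  step 2 ⇒ step 3: CBCBAAAA ⇒ D·D·D·D·AA·AA·AA·AA
    A ↦ AA
    B ↦ D
    C ↦ D
    D ↦ CB  (constrained at step 3)

A->AA, B->D, C->D, D->CB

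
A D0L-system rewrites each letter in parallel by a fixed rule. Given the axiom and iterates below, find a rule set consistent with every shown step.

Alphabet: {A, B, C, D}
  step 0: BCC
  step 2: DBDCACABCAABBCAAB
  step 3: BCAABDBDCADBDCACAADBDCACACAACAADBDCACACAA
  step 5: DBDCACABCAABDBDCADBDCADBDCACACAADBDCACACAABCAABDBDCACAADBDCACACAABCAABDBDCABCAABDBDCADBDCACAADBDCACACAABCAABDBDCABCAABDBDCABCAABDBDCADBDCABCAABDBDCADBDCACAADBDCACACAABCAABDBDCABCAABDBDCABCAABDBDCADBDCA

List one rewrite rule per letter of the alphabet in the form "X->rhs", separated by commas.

  step 2 ⇒ step 3: DBDCACABCAABBCAAB ⇒ B·CAA·B·DBD·CA·DBD·CA·CAA·DBD·CA·CA·CAA·CAA·DBD·CA·CA·CAA
    A ↦ CA
    B ↦ CAA
    C ↦ DBD
    D ↦ B

A->CA, B->CAA, C->DBD, D->B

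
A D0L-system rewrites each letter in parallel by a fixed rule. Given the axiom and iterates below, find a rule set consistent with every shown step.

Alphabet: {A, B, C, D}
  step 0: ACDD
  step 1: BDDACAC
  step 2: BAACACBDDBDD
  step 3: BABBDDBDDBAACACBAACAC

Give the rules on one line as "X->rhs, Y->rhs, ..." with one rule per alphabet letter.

A->B, B->BA, C->DD, D->AC

  step 2 ⇒ step 3: BAACACBDDBDD ⇒ BA·B·B·DD·B·DD·BA·AC·AC·BA·AC·AC
    A ↦ B
    B ↦ BA
    C ↦ DD
    D ↦ AC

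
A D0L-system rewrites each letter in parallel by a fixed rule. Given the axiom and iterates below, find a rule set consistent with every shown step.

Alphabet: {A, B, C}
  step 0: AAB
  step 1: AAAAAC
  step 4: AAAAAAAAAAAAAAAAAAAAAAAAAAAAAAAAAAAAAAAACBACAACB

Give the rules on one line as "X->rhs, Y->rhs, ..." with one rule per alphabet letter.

  step 0 ⇒ step 1: AAB ⇒ AA·AA·AC
    A ↦ AA
    B ↦ AC
    C ↦ CB  (constrained at step 1)

A->AA, B->AC, C->CB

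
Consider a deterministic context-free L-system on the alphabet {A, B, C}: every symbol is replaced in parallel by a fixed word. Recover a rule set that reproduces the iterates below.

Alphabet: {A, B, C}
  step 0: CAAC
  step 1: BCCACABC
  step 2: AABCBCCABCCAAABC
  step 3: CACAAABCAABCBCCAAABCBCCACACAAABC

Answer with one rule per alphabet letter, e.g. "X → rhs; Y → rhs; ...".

  step 2 ⇒ step 3: AABCBCCABCCAAABC ⇒ CA·CA·AA·BC·AA·BC·BC·CA·AA·BC·BC·CA·CA·CA·AA·BC
    A ↦ CA
    B ↦ AA
    C ↦ BC

A->CA, B->AA, C->BC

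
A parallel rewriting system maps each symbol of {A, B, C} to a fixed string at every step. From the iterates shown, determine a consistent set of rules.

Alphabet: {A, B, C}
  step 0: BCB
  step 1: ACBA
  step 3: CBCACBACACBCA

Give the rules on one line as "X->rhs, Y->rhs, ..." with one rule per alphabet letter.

A->CA, B->A, C->CB

  step 0 ⇒ step 1: BCB ⇒ A·CB·A
    B ↦ A
    C ↦ CB
    A ↦ CA  (constrained at step 1)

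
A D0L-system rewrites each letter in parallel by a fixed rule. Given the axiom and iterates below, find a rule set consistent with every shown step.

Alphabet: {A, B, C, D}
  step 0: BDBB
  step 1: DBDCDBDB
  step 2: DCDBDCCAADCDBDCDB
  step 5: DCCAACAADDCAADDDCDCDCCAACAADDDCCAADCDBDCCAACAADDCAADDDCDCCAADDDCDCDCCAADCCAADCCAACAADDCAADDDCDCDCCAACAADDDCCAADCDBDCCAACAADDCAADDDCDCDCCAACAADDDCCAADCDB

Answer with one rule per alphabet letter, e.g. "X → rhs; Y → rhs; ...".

  step 1 ⇒ step 2: DBDCDBDB ⇒ DC·DB·DC·CAA·DC·DB·DC·DB
    B ↦ DB
    C ↦ CAA
    D ↦ DC
    A ↦ D  (constrained at step 2)

A->D, B->DB, C->CAA, D->DC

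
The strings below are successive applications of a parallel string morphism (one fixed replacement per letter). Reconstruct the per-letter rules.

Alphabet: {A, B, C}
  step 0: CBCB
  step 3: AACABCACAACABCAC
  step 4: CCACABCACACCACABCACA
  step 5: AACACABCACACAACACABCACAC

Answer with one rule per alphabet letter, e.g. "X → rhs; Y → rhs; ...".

A->C, B->ABC, C->A

  step 4 ⇒ step 5: CCACABCACACCACABCACA ⇒ A·A·C·A·C·ABC·A·C·A·C·A·A·C·A·C·ABC·A·C·A·C
    A ↦ C
    B ↦ ABC
    C ↦ A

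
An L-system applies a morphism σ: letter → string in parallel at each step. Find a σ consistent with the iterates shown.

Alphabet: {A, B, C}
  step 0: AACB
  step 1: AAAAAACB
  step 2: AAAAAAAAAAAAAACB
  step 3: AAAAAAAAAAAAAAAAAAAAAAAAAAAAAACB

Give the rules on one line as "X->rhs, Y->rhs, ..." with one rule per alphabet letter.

  step 2 ⇒ step 3: AAAAAAAAAAAAAACB ⇒ AA·AA·AA·AA·AA·AA·AA·AA·AA·AA·AA·AA·AA·AA·AA·CB
    A ↦ AA
    B ↦ CB
    C ↦ AA

A->AA, B->CB, C->AA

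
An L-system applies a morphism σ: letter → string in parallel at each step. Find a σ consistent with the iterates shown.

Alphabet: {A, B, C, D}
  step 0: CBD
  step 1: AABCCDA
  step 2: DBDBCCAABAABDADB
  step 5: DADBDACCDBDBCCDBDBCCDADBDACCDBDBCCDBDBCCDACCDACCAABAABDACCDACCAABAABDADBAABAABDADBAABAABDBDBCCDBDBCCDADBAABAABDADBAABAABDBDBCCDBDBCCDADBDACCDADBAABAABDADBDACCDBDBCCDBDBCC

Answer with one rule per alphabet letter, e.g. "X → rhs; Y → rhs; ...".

A->DB, B->CC, C->AAB, D->DA

  step 1 ⇒ step 2: AABCCDA ⇒ DB·DB·CC·AAB·AAB·DA·DB
    A ↦ DB
    B ↦ CC
    C ↦ AAB
    D ↦ DA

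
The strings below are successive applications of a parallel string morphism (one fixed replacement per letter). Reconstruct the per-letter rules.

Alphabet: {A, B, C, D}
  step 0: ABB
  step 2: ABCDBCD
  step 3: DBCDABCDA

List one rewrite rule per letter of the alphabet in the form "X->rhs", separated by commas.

A->D, B->BC, C->D, D->A

  step 2 ⇒ step 3: ABCDBCD ⇒ D·BC·D·A·BC·D·A
    A ↦ D
    B ↦ BC
    C ↦ D
    D ↦ A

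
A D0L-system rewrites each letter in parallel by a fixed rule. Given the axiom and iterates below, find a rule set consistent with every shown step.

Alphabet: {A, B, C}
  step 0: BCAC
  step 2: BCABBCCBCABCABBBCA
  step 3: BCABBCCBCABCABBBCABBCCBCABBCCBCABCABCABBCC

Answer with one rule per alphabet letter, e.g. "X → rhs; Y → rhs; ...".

A->BCC, B->BCA, C->B

  step 2 ⇒ step 3: BCABBCCBCABCABBBCA ⇒ BCA·B·BCC·BCA·BCA·B·B·BCA·B·BCC·BCA·B·BCC·BCA·BCA·BCA·B·BCC
    A ↦ BCC
    B ↦ BCA
    C ↦ B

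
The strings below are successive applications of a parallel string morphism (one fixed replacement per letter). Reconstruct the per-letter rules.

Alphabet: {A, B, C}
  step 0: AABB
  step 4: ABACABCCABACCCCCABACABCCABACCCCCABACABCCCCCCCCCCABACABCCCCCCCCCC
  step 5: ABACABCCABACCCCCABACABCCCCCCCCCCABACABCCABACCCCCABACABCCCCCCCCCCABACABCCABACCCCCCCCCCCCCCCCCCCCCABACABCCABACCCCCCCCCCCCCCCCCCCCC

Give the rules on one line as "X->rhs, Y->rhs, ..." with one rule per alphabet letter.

A->AB, B->AC, C->CC

  step 4 ⇒ step 5: ABACABCCABACCCCCABACABCCABACCCCCABACABCCCCCCCCCCABACABCCCCCCCCCC ⇒ AB·AC·AB·CC·AB·AC·CC·CC·AB·AC·AB·CC·CC·CC·CC·CC·AB·AC·AB·CC·AB·AC·CC·CC·AB·AC·AB·CC·CC·CC·CC·CC·AB·AC·AB·CC·AB·AC·CC·CC·CC·CC·CC·CC·CC·CC·CC·CC·AB·AC·AB·CC·AB·AC·CC·CC·CC·CC·CC·CC·CC·CC·CC·CC
    A ↦ AB
    B ↦ AC
    C ↦ CC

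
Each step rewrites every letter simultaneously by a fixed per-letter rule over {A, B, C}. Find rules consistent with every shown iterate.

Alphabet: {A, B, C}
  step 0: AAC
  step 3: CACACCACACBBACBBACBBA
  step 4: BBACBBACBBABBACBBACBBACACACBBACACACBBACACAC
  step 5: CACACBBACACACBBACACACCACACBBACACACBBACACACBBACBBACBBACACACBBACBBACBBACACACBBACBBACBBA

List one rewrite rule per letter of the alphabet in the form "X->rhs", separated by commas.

A->C, B->CA, C->BBA

  step 4 ⇒ step 5: BBACBBACBBABBACBBACBBACACACBBACACACBBACACAC ⇒ CA·CA·C·BBA·CA·CA·C·BBA·CA·CA·C·CA·CA·C·BBA·CA·CA·C·BBA·CA·CA·C·BBA·C·BBA·C·BBA·CA·CA·C·BBA·C·BBA·C·BBA·CA·CA·C·BBA·C·BBA·C·BBA
    A ↦ C
    B ↦ CA
    C ↦ BBA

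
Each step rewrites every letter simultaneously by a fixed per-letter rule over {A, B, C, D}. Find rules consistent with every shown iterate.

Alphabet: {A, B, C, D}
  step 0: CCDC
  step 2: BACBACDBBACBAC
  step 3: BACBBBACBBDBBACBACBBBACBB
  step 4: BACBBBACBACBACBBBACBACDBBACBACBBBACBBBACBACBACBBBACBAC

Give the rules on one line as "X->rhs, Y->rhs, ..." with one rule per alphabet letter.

  step 3 ⇒ step 4: BACBBBACBBDBBACBACBBBACBB ⇒ BAC·B·B·BAC·BAC·BAC·B·B·BAC·BAC·DB·BAC·BAC·B·B·BAC·B·B·BAC·BAC·BAC·B·B·BAC·BAC
    A ↦ B
    B ↦ BAC
    C ↦ B
    D ↦ DB

A->B, B->BAC, C->B, D->DB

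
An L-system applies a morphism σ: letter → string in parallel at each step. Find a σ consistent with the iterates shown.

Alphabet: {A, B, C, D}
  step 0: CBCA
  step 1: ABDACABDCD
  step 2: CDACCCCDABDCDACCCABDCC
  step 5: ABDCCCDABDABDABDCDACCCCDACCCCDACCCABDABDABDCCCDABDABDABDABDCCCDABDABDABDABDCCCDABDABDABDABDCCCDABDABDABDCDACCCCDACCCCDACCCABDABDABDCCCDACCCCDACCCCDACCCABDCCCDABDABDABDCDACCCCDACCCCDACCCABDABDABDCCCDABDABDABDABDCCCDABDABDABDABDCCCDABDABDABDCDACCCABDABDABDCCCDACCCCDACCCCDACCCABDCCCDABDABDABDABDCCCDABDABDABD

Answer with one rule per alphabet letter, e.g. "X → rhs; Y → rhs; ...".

  step 1 ⇒ step 2: ABDACABDCD ⇒ CD·AC·CC·CD·ABD·CD·AC·CC·ABD·CC
    A ↦ CD
    B ↦ AC
    C ↦ ABD
    D ↦ CC

A->CD, B->AC, C->ABD, D->CC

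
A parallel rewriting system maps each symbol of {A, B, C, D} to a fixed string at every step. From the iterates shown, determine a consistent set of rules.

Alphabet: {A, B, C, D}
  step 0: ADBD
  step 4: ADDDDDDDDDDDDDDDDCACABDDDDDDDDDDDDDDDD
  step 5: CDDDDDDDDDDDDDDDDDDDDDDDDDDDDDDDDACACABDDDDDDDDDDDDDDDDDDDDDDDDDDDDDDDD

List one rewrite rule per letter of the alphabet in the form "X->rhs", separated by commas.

A->C, B->AB, C->A, D->DD

  step 4 ⇒ step 5: ADDDDDDDDDDDDDDDDCACABDDDDDDDDDDDDDDDD ⇒ C·DD·DD·DD·DD·DD·DD·DD·DD·DD·DD·DD·DD·DD·DD·DD·DD·A·C·A·C·AB·DD·DD·DD·DD·DD·DD·DD·DD·DD·DD·DD·DD·DD·DD·DD·DD
    A ↦ C
    B ↦ AB
    C ↦ A
    D ↦ DD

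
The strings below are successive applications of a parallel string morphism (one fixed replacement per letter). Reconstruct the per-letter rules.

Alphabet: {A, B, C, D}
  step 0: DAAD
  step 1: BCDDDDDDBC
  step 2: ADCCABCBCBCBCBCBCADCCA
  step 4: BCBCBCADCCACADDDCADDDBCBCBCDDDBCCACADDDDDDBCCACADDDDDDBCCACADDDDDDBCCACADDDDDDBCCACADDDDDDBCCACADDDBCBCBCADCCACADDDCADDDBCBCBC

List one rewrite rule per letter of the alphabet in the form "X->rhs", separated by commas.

A->DDD, B->ADC, C->CA, D->BC

  step 1 ⇒ step 2: BCDDDDDDBC ⇒ ADC·CA·BC·BC·BC·BC·BC·BC·ADC·CA
    B ↦ ADC
    C ↦ CA
    D ↦ BC
  step 0 ⇒ step 1: DAAD ⇒ BC·DDD·DDD·BC
    A ↦ DDD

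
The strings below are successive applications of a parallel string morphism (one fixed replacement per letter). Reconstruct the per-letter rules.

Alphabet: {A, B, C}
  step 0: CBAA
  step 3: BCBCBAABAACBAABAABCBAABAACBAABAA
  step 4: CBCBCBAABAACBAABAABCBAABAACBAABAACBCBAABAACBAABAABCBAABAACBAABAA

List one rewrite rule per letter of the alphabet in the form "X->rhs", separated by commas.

A->BAA, B->C, C->B

  step 3 ⇒ step 4: BCBCBAABAACBAABAABCBAABAACBAABAA ⇒ C·B·C·B·C·BAA·BAA·C·BAA·BAA·B·C·BAA·BAA·C·BAA·BAA·C·B·C·BAA·BAA·C·BAA·BAA·B·C·BAA·BAA·C·BAA·BAA
    A ↦ BAA
    B ↦ C
    C ↦ B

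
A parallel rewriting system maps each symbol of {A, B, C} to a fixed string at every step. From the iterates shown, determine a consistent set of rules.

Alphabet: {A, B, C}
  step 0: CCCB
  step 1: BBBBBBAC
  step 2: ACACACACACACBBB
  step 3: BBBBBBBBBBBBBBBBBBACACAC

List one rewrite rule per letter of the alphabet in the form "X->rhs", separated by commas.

A->B, B->AC, C->BB

  step 2 ⇒ step 3: ACACACACACACBBB ⇒ B·BB·B·BB·B·BB·B·BB·B·BB·B·BB·AC·AC·AC
    A ↦ B
    B ↦ AC
    C ↦ BB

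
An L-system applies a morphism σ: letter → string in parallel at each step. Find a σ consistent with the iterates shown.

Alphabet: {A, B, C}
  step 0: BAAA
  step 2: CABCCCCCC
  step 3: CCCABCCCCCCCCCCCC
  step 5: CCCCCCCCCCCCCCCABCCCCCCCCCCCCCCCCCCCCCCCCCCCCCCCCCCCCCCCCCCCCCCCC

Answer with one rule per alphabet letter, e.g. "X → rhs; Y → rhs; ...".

A->C, B->AB, C->CC

  step 2 ⇒ step 3: CABCCCCCC ⇒ CC·C·AB·CC·CC·CC·CC·CC·CC
    A ↦ C
    B ↦ AB
    C ↦ CC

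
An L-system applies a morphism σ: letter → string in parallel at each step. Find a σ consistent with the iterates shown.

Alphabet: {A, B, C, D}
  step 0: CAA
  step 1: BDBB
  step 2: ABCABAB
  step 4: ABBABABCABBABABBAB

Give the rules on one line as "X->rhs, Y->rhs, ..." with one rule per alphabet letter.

  step 1 ⇒ step 2: BDBB ⇒ AB·C·AB·AB
    B ↦ AB
    D ↦ C
  step 0 ⇒ step 1: CAA ⇒ BD·B·B
    A ↦ B
  step 0 ⇒ step 1: CAA ⇒ BD·B·B
    C ↦ BD

A->B, B->AB, C->BD, D->C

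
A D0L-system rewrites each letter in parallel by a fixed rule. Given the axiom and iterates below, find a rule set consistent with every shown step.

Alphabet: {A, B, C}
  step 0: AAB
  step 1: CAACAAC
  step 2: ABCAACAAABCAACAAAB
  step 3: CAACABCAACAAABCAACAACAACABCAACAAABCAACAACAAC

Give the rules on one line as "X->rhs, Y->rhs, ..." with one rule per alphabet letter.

A->CAA, B->C, C->AB

  step 2 ⇒ step 3: ABCAACAAABCAACAAAB ⇒ CAA·C·AB·CAA·CAA·AB·CAA·CAA·CAA·C·AB·CAA·CAA·AB·CAA·CAA·CAA·C
    A ↦ CAA
    B ↦ C
    C ↦ AB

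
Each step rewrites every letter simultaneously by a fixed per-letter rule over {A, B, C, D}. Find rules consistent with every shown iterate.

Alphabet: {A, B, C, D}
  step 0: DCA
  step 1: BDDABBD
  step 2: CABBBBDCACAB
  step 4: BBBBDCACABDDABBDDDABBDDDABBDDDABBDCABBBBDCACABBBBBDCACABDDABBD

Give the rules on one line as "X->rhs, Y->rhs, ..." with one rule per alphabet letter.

  step 1 ⇒ step 2: BDDABBD ⇒ CA·B·B·BBD·CA·CA·B
    A ↦ BBD
    B ↦ CA
    D ↦ B
  step 0 ⇒ step 1: DCA ⇒ B·DDA·BBD
    C ↦ DDA

A->BBD, B->CA, C->DDA, D->B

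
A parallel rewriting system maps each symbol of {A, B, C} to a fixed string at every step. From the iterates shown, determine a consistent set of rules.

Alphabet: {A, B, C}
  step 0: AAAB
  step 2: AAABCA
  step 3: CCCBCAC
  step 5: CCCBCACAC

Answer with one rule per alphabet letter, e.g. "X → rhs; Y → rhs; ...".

A->C, B->BC, C->A

  step 2 ⇒ step 3: AAABCA ⇒ C·C·C·BC·A·C
    A ↦ C
    B ↦ BC
    C ↦ A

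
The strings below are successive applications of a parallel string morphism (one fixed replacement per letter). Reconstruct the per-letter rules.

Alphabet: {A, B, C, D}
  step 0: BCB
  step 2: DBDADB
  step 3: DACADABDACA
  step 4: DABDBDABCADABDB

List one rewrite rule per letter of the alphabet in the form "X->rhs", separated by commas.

  step 3 ⇒ step 4: DACADABDACA ⇒ DA·B·D·B·DA·B·CA·DA·B·D·B
    A ↦ B
    B ↦ CA
    C ↦ D
    D ↦ DA

A->B, B->CA, C->D, D->DA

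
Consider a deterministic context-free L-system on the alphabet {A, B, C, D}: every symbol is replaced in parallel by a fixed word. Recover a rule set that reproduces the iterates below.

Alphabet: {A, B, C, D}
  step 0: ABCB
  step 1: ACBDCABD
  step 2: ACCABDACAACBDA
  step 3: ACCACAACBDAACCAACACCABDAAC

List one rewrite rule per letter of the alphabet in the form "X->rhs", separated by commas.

A->AC, B->BD, C->CA, D->A

  step 2 ⇒ step 3: ACCABDACAACBDA ⇒ AC·CA·CA·AC·BD·A·AC·CA·AC·AC·CA·BD·A·AC
    A ↦ AC
    B ↦ BD
    C ↦ CA
    D ↦ A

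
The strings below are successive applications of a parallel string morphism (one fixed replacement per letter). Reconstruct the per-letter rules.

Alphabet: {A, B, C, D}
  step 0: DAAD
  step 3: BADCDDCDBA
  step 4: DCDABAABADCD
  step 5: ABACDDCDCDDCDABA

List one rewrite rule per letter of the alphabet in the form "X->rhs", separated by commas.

  step 4 ⇒ step 5: DCDABAABADCD ⇒ A·B·A·CD·D·CD·CD·D·CD·A·B·A
    A ↦ CD
    B ↦ D
    C ↦ B
    D ↦ A

A->CD, B->D, C->B, D->A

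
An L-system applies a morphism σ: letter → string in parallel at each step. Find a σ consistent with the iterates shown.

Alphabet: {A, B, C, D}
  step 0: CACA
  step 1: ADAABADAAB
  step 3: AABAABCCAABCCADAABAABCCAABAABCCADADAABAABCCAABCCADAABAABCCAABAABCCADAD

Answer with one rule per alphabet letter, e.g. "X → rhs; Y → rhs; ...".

A->AAB, B->CC, C->AD, D->ABC

  step 0 ⇒ step 1: CACA ⇒ AD·AAB·AD·AAB
    A ↦ AAB
    C ↦ AD
    B ↦ CC  (constrained at step 1)
    D ↦ ABC  (constrained at step 1)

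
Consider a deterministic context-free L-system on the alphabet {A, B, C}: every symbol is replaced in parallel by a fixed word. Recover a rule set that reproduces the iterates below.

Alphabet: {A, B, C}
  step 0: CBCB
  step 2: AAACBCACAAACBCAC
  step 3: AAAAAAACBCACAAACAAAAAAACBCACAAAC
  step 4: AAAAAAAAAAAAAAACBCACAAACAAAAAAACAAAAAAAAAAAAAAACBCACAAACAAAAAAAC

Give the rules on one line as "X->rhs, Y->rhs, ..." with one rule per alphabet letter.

  step 3 ⇒ step 4: AAAAAAACBCACAAACAAAAAAACBCACAAAC ⇒ AA·AA·AA·AA·AA·AA·AA·AC·BC·AC·AA·AC·AA·AA·AA·AC·AA·AA·AA·AA·AA·AA·AA·AC·BC·AC·AA·AC·AA·AA·AA·AC
    A ↦ AA
    B ↦ BC
    C ↦ AC

A->AA, B->BC, C->AC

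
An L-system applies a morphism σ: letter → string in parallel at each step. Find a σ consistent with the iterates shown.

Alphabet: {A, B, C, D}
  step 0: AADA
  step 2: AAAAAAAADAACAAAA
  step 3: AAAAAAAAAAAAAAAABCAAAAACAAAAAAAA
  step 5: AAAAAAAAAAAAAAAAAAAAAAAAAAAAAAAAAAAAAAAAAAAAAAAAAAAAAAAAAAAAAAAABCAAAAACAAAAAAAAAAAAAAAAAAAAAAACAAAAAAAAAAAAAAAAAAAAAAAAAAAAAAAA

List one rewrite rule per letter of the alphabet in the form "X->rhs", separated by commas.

  step 2 ⇒ step 3: AAAAAAAADAACAAAA ⇒ AA·AA·AA·AA·AA·AA·AA·AA·BC·AA·AA·AC·AA·AA·AA·AA
    A ↦ AA
    C ↦ AC
    D ↦ BC
    B ↦ DA  (constrained at step 3)

A->AA, B->DA, C->AC, D->BC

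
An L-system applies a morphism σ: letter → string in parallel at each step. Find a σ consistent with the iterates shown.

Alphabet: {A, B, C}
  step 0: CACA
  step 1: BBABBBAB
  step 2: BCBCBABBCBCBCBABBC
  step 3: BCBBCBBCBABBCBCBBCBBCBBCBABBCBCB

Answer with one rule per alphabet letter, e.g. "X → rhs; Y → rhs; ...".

A->BAB, B->BC, C->B

  step 2 ⇒ step 3: BCBCBABBCBCBCBABBC ⇒ BC·B·BC·B·BC·BAB·BC·BC·B·BC·B·BC·B·BC·BAB·BC·BC·B
    A ↦ BAB
    B ↦ BC
    C ↦ B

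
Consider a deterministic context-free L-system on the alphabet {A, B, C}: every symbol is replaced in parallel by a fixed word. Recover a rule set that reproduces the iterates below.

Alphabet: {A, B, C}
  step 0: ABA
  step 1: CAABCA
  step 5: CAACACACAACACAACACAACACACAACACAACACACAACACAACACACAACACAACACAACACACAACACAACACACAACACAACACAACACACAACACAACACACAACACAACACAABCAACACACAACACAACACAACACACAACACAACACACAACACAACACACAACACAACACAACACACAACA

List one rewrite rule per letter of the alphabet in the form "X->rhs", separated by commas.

A->CA, B->AB, C->CAA

  step 0 ⇒ step 1: ABA ⇒ CA·AB·CA
    A ↦ CA
    B ↦ AB
    C ↦ CAA  (constrained at step 1)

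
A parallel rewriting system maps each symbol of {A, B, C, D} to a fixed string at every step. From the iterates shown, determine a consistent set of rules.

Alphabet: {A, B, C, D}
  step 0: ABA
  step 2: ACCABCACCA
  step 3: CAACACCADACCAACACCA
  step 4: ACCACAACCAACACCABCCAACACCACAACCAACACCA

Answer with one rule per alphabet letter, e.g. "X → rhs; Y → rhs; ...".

A->CA, B->D, C->AC, D->BC

  step 3 ⇒ step 4: CAACACCADACCAACACCA ⇒ AC·CA·CA·AC·CA·AC·AC·CA·BC·CA·AC·AC·CA·CA·AC·CA·AC·AC·CA
    A ↦ CA
    C ↦ AC
    D ↦ BC
  step 2 ⇒ step 3: ACCABCACCA ⇒ CA·AC·AC·CA·D·AC·CA·AC·AC·CA
    B ↦ D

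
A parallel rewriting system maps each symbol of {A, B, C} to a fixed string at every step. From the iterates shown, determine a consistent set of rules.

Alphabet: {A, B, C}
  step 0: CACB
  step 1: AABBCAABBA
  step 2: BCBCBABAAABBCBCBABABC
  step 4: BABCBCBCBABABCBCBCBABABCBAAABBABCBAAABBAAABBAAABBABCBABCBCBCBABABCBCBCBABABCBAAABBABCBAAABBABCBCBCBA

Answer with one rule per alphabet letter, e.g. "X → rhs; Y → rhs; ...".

A->BC, B->BA, C->AAB

  step 1 ⇒ step 2: AABBCAABBA ⇒ BC·BC·BA·BA·AAB·BC·BC·BA·BA·BC
    A ↦ BC
    B ↦ BA
    C ↦ AAB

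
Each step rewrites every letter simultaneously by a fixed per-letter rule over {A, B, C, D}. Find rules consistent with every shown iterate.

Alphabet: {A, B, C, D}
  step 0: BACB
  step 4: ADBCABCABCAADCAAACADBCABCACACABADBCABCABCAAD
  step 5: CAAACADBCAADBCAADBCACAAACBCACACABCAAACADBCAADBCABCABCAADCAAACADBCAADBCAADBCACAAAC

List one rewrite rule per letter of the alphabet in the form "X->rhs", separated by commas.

  step 4 ⇒ step 5: ADBCABCABCAADCAAACADBCABCACACABADBCABCABCAAD ⇒ CA·AAC·AD·B·CA·AD·B·CA·AD·B·CA·CA·AAC·B·CA·CA·CA·B·CA·AAC·AD·B·CA·AD·B·CA·B·CA·B·CA·AD·CA·AAC·AD·B·CA·AD·B·CA·AD·B·CA·CA·AAC
    A ↦ CA
    B ↦ AD
    C ↦ B
    D ↦ AAC

A->CA, B->AD, C->B, D->AAC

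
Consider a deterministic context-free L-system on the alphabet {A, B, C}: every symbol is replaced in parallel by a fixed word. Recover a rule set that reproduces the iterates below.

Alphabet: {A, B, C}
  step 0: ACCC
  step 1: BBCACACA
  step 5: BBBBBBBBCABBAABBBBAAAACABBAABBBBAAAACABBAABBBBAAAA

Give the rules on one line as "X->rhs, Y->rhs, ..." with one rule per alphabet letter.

  step 0 ⇒ step 1: ACCC ⇒ BB·CA·CA·CA
    A ↦ BB
    C ↦ CA
    B ↦ A  (constrained at step 1)

A->BB, B->A, C->CA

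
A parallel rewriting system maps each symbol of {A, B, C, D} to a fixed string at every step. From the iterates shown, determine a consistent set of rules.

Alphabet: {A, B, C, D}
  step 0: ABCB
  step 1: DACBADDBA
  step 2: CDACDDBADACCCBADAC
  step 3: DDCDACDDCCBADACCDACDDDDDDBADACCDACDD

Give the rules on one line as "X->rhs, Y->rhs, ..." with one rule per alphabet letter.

A->DAC, B->BA, C->DD, D->C

  step 2 ⇒ step 3: CDACDDBADACCCBADAC ⇒ DD·C·DAC·DD·C·C·BA·DAC·C·DAC·DD·DD·DD·BA·DAC·C·DAC·DD
    A ↦ DAC
    B ↦ BA
    C ↦ DD
    D ↦ C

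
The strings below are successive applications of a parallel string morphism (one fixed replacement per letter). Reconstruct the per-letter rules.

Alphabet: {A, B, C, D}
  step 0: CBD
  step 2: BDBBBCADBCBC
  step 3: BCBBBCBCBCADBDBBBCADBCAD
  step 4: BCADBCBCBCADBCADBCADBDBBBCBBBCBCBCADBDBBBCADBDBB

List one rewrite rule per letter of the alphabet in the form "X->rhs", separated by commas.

  step 3 ⇒ step 4: BCBBBCBCBCADBDBBBCADBCAD ⇒ BC·AD·BC·BC·BC·AD·BC·AD·BC·AD·BD·BB·BC·BB·BC·BC·BC·AD·BD·BB·BC·AD·BD·BB
    A ↦ BD
    B ↦ BC
    C ↦ AD
    D ↦ BB

A->BD, B->BC, C->AD, D->BB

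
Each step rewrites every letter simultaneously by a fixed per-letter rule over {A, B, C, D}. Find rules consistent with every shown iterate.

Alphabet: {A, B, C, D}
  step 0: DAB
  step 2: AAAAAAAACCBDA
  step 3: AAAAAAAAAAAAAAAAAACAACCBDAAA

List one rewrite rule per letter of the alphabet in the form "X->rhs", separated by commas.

  step 2 ⇒ step 3: AAAAAAAACCBDA ⇒ AA·AA·AA·AA·AA·AA·AA·AA·AAC·AAC·CBD·A·AA
    A ↦ AA
    B ↦ CBD
    C ↦ AAC
    D ↦ A

A->AA, B->CBD, C->AAC, D->A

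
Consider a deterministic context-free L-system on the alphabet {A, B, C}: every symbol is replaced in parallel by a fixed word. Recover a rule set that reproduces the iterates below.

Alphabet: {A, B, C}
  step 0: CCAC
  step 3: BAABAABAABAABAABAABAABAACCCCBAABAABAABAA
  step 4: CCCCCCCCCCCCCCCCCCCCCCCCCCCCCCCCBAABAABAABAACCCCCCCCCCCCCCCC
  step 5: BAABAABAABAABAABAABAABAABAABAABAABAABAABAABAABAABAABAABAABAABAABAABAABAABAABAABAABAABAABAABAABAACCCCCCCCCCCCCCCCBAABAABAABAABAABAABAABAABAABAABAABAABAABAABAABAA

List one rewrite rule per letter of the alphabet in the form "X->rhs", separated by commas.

A->C, B->CC, C->BAA

  step 4 ⇒ step 5: CCCCCCCCCCCCCCCCCCCCCCCCCCCCCCCCBAABAABAABAACCCCCCCCCCCCCCCC ⇒ BAA·BAA·BAA·BAA·BAA·BAA·BAA·BAA·BAA·BAA·BAA·BAA·BAA·BAA·BAA·BAA·BAA·BAA·BAA·BAA·BAA·BAA·BAA·BAA·BAA·BAA·BAA·BAA·BAA·BAA·BAA·BAA·CC·C·C·CC·C·C·CC·C·C·CC·C·C·BAA·BAA·BAA·BAA·BAA·BAA·BAA·BAA·BAA·BAA·BAA·BAA·BAA·BAA·BAA·BAA
    A ↦ C
    B ↦ CC
    C ↦ BAA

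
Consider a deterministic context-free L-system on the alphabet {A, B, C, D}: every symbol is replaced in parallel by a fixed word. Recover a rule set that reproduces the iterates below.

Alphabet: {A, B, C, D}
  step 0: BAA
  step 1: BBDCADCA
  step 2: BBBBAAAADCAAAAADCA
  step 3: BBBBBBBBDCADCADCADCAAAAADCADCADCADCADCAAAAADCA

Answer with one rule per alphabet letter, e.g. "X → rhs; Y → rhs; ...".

  step 2 ⇒ step 3: BBBBAAAADCAAAAADCA ⇒ BB·BB·BB·BB·DCA·DCA·DCA·DCA·AAA·A·DCA·DCA·DCA·DCA·DCA·AAA·A·DCA
    A ↦ DCA
    B ↦ BB
    C ↦ A
    D ↦ AAA

A->DCA, B->BB, C->A, D->AAA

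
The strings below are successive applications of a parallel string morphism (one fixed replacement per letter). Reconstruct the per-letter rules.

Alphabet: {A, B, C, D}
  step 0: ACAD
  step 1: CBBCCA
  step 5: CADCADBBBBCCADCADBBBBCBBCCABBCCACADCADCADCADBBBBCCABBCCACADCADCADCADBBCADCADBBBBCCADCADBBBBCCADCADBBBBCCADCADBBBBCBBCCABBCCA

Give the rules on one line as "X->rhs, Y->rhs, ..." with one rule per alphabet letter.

A->C, B->CAD, C->BB, D->CA

  step 0 ⇒ step 1: ACAD ⇒ C·BB·C·CA
    A ↦ C
    C ↦ BB
    D ↦ CA
    B ↦ CAD  (constrained at step 1)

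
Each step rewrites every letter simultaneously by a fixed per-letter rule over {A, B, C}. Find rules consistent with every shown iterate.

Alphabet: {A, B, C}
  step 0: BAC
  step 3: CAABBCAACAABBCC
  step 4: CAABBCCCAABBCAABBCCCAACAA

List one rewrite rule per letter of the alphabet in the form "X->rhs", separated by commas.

  step 3 ⇒ step 4: CAABBCAACAABBCC ⇒ CAA·B·B·C·C·CAA·B·B·CAA·B·B·C·C·CAA·CAA
    A ↦ B
    B ↦ C
    C ↦ CAA

A->B, B->C, C->CAA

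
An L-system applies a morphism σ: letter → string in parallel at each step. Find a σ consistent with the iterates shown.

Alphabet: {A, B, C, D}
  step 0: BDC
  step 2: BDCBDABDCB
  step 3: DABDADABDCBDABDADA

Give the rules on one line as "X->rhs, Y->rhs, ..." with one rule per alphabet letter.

  step 2 ⇒ step 3: BDCBDABDCB ⇒ DA·BD·A·DA·BD·CB·DA·BD·A·DA
    A ↦ CB
    B ↦ DA
    C ↦ A
    D ↦ BD

A->CB, B->DA, C->A, D->BD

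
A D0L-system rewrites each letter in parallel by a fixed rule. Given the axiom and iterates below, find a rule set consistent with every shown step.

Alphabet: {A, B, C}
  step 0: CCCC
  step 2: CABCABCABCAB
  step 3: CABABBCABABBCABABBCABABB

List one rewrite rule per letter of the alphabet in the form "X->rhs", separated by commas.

  step 2 ⇒ step 3: CABCABCABCAB ⇒ CA·B·ABB·CA·B·ABB·CA·B·ABB·CA·B·ABB
    A ↦ B
    B ↦ ABB
    C ↦ CA

A->B, B->ABB, C->CA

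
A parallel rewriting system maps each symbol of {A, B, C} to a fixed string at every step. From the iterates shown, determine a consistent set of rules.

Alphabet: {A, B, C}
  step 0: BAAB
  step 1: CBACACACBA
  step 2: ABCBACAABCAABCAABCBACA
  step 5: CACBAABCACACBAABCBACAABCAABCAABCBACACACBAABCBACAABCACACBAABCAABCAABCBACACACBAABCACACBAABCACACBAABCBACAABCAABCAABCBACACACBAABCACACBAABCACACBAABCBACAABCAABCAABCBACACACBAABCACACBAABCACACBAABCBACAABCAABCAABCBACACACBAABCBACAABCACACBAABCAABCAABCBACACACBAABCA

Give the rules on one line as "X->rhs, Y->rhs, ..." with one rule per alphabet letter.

A->CA, B->CBA, C->AB

  step 1 ⇒ step 2: CBACACACBA ⇒ AB·CBA·CA·AB·CA·AB·CA·AB·CBA·CA
    A ↦ CA
    B ↦ CBA
    C ↦ AB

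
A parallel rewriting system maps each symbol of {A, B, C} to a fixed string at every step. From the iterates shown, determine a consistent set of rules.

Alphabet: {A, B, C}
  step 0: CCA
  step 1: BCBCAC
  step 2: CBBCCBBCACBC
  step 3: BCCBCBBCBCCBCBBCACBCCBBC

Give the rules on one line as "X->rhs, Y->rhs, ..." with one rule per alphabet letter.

A->AC, B->CB, C->BC

  step 2 ⇒ step 3: CBBCCBBCACBC ⇒ BC·CB·CB·BC·BC·CB·CB·BC·AC·BC·CB·BC
    A ↦ AC
    B ↦ CB
    C ↦ BC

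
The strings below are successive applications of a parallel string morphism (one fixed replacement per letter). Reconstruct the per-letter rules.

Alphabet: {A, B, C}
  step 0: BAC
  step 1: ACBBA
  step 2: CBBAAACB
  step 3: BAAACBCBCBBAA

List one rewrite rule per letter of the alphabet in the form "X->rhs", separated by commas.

  step 2 ⇒ step 3: CBBAAACB ⇒ BA·A·A·CB·CB·CB·BA·A
    A ↦ CB
    B ↦ A
    C ↦ BA

A->CB, B->A, C->BA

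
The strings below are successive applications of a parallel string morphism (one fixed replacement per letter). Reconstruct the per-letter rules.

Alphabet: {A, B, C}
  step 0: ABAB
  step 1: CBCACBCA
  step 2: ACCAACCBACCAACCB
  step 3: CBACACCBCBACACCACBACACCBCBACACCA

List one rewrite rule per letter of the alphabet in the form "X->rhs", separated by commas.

  step 2 ⇒ step 3: ACCAACCBACCAACCB ⇒ CB·AC·AC·CB·CB·AC·AC·CA·CB·AC·AC·CB·CB·AC·AC·CA
    A ↦ CB
    B ↦ CA
    C ↦ AC

A->CB, B->CA, C->AC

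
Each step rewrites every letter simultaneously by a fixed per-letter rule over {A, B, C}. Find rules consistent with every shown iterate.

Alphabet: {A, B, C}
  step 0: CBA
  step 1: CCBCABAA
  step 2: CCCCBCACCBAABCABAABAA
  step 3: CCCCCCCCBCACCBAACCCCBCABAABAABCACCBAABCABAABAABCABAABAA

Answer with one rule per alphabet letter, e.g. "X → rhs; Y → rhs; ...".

  step 2 ⇒ step 3: CCCCBCACCBAABCABAABAA ⇒ CC·CC·CC·CC·BCA·CC·BAA·CC·CC·BCA·BAA·BAA·BCA·CC·BAA·BCA·BAA·BAA·BCA·BAA·BAA
    A ↦ BAA
    B ↦ BCA
    C ↦ CC

A->BAA, B->BCA, C->CC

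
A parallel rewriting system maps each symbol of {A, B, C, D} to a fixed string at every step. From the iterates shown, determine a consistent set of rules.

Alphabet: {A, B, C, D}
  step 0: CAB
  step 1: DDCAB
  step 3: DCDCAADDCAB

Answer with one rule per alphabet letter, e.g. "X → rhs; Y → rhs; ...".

  step 0 ⇒ step 1: CAB ⇒ D·DC·AB
    A ↦ DC
    B ↦ AB
    C ↦ D
    D ↦ A  (constrained at step 1)

A->DC, B->AB, C->D, D->A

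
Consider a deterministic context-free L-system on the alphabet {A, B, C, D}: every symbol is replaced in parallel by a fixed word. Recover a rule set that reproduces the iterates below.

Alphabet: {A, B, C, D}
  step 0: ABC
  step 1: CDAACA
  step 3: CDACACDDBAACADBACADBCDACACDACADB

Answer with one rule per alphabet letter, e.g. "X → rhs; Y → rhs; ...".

A->CD, B->A, C->ACA, D->DB

  step 0 ⇒ step 1: ABC ⇒ CD·A·ACA
    A ↦ CD
    B ↦ A
    C ↦ ACA
    D ↦ DB  (constrained at step 1)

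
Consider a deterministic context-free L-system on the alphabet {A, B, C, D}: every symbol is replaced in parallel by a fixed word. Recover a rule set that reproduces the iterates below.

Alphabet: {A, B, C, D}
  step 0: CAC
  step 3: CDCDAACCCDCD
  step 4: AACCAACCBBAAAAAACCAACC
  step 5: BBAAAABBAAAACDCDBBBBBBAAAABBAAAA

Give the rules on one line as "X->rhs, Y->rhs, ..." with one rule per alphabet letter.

  step 4 ⇒ step 5: AACCAACCBBAAAAAACCAACC ⇒ B·B·AA·AA·B·B·AA·AA·CD·CD·B·B·B·B·B·B·AA·AA·B·B·AA·AA
    A ↦ B
    B ↦ CD
    C ↦ AA
  step 3 ⇒ step 4: CDCDAACCCDCD ⇒ AA·CC·AA·CC·B·B·AA·AA·AA·CC·AA·CC
    D ↦ CC

A->B, B->CD, C->AA, D->CC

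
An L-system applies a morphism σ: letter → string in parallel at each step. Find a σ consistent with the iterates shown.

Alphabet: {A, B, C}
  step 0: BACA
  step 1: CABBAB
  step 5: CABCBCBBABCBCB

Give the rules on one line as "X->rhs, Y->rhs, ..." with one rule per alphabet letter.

  step 0 ⇒ step 1: BACA ⇒ C·AB·B·AB
    A ↦ AB
    B ↦ C
    C ↦ B

A->AB, B->C, C->B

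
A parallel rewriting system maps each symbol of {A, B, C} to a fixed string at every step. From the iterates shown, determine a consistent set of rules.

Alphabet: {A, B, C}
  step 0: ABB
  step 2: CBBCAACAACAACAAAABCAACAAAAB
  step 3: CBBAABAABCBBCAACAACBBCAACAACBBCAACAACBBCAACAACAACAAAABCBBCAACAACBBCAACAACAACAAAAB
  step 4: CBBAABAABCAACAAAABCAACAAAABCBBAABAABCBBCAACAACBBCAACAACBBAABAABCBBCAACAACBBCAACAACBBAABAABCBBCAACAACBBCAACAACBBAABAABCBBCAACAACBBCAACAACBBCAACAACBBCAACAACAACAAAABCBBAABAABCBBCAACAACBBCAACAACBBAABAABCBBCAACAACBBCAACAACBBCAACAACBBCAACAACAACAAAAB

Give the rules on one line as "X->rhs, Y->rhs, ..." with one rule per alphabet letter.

  step 3 ⇒ step 4: CBBAABAABCBBCAACAACBBCAACAACBBCAACAACBBCAACAACAACAAAABCBBCAACAACBBCAACAACAACAAAAB ⇒ CBB·AAB·AAB·CAA·CAA·AAB·CAA·CAA·AAB·CBB·AAB·AAB·CBB·CAA·CAA·CBB·CAA·CAA·CBB·AAB·AAB·CBB·CAA·CAA·CBB·CAA·CAA·CBB·AAB·AAB·CBB·CAA·CAA·CBB·CAA·CAA·CBB·AAB·AAB·CBB·CAA·CAA·CBB·CAA·CAA·CBB·CAA·CAA·CBB·CAA·CAA·CAA·CAA·AAB·CBB·AAB·AAB·CBB·CAA·CAA·CBB·CAA·CAA·CBB·AAB·AAB·CBB·CAA·CAA·CBB·CAA·CAA·CBB·CAA·CAA·CBB·CAA·CAA·CAA·CAA·AAB
    A ↦ CAA
    B ↦ AAB
    C ↦ CBB

A->CAA, B->AAB, C->CBB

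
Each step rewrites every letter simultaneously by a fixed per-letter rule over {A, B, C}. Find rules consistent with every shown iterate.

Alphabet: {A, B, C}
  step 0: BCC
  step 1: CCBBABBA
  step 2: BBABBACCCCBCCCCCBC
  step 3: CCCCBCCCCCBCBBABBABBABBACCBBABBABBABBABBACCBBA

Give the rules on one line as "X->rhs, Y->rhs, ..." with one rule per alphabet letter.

  step 2 ⇒ step 3: BBABBACCCCBCCCCCBC ⇒ CC·CC·BC·CC·CC·BC·BBA·BBA·BBA·BBA·CC·BBA·BBA·BBA·BBA·BBA·CC·BBA
    A ↦ BC
    B ↦ CC
    C ↦ BBA

A->BC, B->CC, C->BBA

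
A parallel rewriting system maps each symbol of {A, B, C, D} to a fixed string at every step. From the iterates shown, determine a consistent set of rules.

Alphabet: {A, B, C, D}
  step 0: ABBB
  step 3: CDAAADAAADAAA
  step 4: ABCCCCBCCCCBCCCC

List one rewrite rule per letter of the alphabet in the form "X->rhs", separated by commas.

  step 3 ⇒ step 4: CDAAADAAADAAA ⇒ A·BC·C·C·C·BC·C·C·C·BC·C·C·C
    A ↦ C
    C ↦ A
    D ↦ BC
    B ↦ DA  (constrained at step 0)

A->C, B->DA, C->A, D->BC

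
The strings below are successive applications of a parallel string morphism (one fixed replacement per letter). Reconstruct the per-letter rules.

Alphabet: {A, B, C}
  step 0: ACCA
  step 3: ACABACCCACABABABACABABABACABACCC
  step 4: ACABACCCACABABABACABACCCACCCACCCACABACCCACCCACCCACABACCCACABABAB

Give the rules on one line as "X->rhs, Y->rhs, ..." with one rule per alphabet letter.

A->AC, B->CC, C->AB

  step 3 ⇒ step 4: ACABACCCACABABABACABABABACABACCC ⇒ AC·AB·AC·CC·AC·AB·AB·AB·AC·AB·AC·CC·AC·CC·AC·CC·AC·AB·AC·CC·AC·CC·AC·CC·AC·AB·AC·CC·AC·AB·AB·AB
    A ↦ AC
    B ↦ CC
    C ↦ AB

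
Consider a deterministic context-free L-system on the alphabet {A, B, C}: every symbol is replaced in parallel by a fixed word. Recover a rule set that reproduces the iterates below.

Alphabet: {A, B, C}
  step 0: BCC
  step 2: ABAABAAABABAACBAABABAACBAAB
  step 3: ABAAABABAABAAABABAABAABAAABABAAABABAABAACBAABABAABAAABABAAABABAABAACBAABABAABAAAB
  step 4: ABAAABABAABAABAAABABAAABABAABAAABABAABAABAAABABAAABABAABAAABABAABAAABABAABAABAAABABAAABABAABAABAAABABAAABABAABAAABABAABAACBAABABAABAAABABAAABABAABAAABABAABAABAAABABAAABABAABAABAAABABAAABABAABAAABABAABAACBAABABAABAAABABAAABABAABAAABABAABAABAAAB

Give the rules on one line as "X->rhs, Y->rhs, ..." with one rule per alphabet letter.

  step 3 ⇒ step 4: ABAAABABAABAAABABAABAABAAABABAAABABAABAACBAABABAABAAABABAAABABAABAACBAABABAABAAAB ⇒ ABA·AAB·ABA·ABA·ABA·AAB·ABA·AAB·ABA·ABA·AAB·ABA·ABA·ABA·AAB·ABA·AAB·ABA·ABA·AAB·ABA·ABA·AAB·ABA·ABA·ABA·AAB·ABA·AAB·ABA·ABA·ABA·AAB·ABA·AAB·ABA·ABA·AAB·ABA·ABA·ACB·AAB·ABA·ABA·AAB·ABA·AAB·ABA·ABA·AAB·ABA·ABA·ABA·AAB·ABA·AAB·ABA·ABA·ABA·AAB·ABA·AAB·ABA·ABA·AAB·ABA·ABA·ACB·AAB·ABA·ABA·AAB·ABA·AAB·ABA·ABA·AAB·ABA·ABA·ABA·AAB
    A ↦ ABA
    B ↦ AAB
    C ↦ ACB

A->ABA, B->AAB, C->ACB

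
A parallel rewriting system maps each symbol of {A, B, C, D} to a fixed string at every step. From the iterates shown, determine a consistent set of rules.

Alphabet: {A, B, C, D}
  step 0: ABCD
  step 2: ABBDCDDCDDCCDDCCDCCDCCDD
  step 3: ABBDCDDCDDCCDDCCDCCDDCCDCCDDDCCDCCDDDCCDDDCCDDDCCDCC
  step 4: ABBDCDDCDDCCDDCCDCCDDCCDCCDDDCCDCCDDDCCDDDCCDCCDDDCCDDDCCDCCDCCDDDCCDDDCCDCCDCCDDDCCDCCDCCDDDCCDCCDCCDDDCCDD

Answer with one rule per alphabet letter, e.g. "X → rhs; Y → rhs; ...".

  step 3 ⇒ step 4: ABBDCDDCDDCCDDCCDCCDDCCDCCDDDCCDCCDDDCCDDDCCDDDCCDCC ⇒ ABB·DCD·DCD·DCC·D·DCC·DCC·D·DCC·DCC·D·D·DCC·DCC·D·D·DCC·D·D·DCC·DCC·D·D·DCC·D·D·DCC·DCC·DCC·D·D·DCC·D·D·DCC·DCC·DCC·D·D·DCC·DCC·DCC·D·D·DCC·DCC·DCC·D·D·DCC·D·D
    A ↦ ABB
    B ↦ DCD
    C ↦ D
    D ↦ DCC

A->ABB, B->DCD, C->D, D->DCC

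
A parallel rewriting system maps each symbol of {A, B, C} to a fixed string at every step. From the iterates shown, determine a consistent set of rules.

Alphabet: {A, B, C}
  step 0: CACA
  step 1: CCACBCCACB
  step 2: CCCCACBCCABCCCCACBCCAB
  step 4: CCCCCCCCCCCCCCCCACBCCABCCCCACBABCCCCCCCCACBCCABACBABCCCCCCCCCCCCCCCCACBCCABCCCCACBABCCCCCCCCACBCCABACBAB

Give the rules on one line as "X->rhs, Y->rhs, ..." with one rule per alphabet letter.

A->ACB, B->AB, C->CC

  step 1 ⇒ step 2: CCACBCCACB ⇒ CC·CC·ACB·CC·AB·CC·CC·ACB·CC·AB
    A ↦ ACB
    B ↦ AB
    C ↦ CC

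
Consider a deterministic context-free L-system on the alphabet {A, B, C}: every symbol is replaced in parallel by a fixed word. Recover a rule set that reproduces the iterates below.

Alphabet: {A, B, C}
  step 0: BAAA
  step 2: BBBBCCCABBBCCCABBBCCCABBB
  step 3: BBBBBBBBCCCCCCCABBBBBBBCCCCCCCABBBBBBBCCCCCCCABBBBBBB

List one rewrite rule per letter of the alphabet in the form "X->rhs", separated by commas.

  step 2 ⇒ step 3: BBBBCCCABBBCCCABBBCCCABBB ⇒ BB·BB·BB·BB·CC·CC·CC·CAB·BB·BB·BB·CC·CC·CC·CAB·BB·BB·BB·CC·CC·CC·CAB·BB·BB·BB
    A ↦ CAB
    B ↦ BB
    C ↦ CC

A->CAB, B->BB, C->CC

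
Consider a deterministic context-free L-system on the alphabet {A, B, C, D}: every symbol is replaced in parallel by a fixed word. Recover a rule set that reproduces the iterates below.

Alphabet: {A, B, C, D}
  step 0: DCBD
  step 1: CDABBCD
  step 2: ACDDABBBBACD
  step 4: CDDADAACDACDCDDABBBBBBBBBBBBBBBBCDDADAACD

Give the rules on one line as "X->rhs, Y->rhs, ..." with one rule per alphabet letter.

  step 1 ⇒ step 2: CDABBCD ⇒ A·CD·DA·BB·BB·A·CD
    A ↦ DA
    B ↦ BB
    C ↦ A
    D ↦ CD

A->DA, B->BB, C->A, D->CD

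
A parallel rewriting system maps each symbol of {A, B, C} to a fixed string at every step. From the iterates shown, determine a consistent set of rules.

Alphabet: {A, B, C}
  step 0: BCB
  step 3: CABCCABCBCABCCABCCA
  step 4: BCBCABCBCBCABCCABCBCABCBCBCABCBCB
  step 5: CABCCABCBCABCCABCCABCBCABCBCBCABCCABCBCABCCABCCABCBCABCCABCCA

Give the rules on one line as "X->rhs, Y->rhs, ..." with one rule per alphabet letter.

  step 4 ⇒ step 5: BCBCABCBCBCABCCABCBCABCBCBCABCBCB ⇒ CA·BC·CA·BC·B·CA·BC·CA·BC·CA·BC·B·CA·BC·BC·B·CA·BC·CA·BC·B·CA·BC·CA·BC·CA·BC·B·CA·BC·CA·BC·CA
    A ↦ B
    B ↦ CA
    C ↦ BC

A->B, B->CA, C->BC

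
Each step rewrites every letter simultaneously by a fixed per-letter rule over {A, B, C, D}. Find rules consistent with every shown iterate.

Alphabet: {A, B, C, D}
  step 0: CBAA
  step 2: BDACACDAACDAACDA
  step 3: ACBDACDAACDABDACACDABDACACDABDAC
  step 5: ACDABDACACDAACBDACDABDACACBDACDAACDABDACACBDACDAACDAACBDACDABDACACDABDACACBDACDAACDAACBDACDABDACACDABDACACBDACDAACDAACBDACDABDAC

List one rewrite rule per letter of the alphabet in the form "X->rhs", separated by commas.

A->AC, B->AC, C->DA, D->BD

  step 2 ⇒ step 3: BDACACDAACDAACDA ⇒ AC·BD·AC·DA·AC·DA·BD·AC·AC·DA·BD·AC·AC·DA·BD·AC
    A ↦ AC
    B ↦ AC
    C ↦ DA
    D ↦ BD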